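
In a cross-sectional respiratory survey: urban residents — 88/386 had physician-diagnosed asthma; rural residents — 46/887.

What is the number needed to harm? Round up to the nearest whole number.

risk, urban residents = 88/386 = 0.227979
risk, rural residents = 46/887 = 0.051860
absolute risk difference = 0.176119
1 / 0.176119 = 5.678 → round up → 6

NNH = 6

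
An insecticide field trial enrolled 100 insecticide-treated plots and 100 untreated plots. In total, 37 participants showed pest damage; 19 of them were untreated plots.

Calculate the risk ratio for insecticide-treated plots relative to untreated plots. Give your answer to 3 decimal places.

insecticide-treated plots with the outcome: 37 − 19 = 18
insecticide-treated plots without the outcome: 100 − 18 = 82
untreated plots without the outcome: 100 − 19 = 81
risk, insecticide-treated plots = 18/100 = 0.1800
risk, untreated plots = 19/100 = 0.1900
RR = 0.1800 / 0.1900 = 0.947

0.947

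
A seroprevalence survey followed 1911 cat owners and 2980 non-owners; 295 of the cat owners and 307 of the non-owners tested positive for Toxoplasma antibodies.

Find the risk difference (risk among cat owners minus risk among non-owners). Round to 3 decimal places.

risk, cat owners = 295/1911 = 0.1544
risk, non-owners = 307/2980 = 0.1030
risk difference = 0.1544 − 0.1030 = 0.051

RD ≈ 0.051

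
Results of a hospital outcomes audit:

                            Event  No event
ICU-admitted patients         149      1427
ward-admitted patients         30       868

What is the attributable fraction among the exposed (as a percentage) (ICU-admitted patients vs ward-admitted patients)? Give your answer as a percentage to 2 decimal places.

64.66%

risk, ICU-admitted patients = 149/1576 = 0.09454
risk, ward-admitted patients = 30/898 = 0.03341
AR% = (0.09454 − 0.03341) / 0.09454 = 0.6466 → 64.66%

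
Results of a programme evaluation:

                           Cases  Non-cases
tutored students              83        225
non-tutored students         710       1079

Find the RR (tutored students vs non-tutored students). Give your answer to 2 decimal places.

risk, tutored students = 83/308 = 0.2695
risk, non-tutored students = 710/1789 = 0.3969
RR = 0.2695 / 0.3969 = 0.68

RR ≈ 0.68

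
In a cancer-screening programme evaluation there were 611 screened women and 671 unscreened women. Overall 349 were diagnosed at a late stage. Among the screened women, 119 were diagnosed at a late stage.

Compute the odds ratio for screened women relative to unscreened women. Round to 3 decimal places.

screened women without the outcome: 611 − 119 = 492
unscreened women with the outcome: 349 − 119 = 230
unscreened women without the outcome: 671 − 230 = 441
odds, screened women = 119/492 = 0.2419
odds, unscreened women = 230/441 = 0.5215
OR = 0.2419 / 0.5215 = 0.464

0.464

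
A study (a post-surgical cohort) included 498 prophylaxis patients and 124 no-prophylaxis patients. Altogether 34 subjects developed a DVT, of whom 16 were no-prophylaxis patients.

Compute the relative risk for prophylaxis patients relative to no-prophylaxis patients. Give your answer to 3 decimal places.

RR ≈ 0.280

prophylaxis patients with the outcome: 34 − 16 = 18
prophylaxis patients without the outcome: 498 − 18 = 480
no-prophylaxis patients without the outcome: 124 − 16 = 108
risk, prophylaxis patients = 18/498 = 0.03614
risk, no-prophylaxis patients = 16/124 = 0.12903
RR = 0.03614 / 0.12903 = 0.280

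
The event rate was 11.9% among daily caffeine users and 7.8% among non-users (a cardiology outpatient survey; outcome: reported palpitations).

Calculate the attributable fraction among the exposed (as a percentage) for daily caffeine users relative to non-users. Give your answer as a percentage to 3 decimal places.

AR% = (0.1190 − 0.0780) / 0.1190 = 0.3445 → 34.454%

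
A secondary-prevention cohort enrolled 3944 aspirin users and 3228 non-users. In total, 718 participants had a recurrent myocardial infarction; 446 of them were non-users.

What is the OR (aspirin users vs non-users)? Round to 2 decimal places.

0.46

aspirin users with the outcome: 718 − 446 = 272
aspirin users without the outcome: 3944 − 272 = 3672
non-users without the outcome: 3228 − 446 = 2782
OR = (272 × 2782) / (3672 × 446) = 756704/1637712 ≈ 0.46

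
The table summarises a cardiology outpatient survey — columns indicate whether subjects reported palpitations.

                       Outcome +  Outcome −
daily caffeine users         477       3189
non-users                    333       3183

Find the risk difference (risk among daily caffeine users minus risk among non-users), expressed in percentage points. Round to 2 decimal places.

risk, daily caffeine users = 477/3666 = 0.1301
risk, non-users = 333/3516 = 0.0947
risk difference = 0.1301 − 0.0947 = 0.0354 → 3.54 percentage points

3.54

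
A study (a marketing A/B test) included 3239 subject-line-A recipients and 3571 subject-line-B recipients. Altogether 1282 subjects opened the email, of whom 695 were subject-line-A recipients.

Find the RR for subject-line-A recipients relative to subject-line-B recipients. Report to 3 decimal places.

subject-line-A recipients without the outcome: 3239 − 695 = 2544
subject-line-B recipients with the outcome: 1282 − 695 = 587
subject-line-B recipients without the outcome: 3571 − 587 = 2984
risk, subject-line-A recipients = 695/3239 = 0.2146
risk, subject-line-B recipients = 587/3571 = 0.1644
RR = 0.2146 / 0.1644 = 1.305

RR: 1.305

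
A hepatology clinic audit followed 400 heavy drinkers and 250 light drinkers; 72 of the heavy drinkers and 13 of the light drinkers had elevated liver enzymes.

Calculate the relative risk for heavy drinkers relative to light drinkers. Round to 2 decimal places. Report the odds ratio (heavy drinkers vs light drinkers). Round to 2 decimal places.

risk, heavy drinkers = 72/400 = 0.1800
risk, light drinkers = 13/250 = 0.0520
RR = 0.1800 / 0.0520 = 3.46
odds, heavy drinkers = 72/328 = 0.2195
odds, light drinkers = 13/237 = 0.0549
OR = 0.2195 / 0.0549 = 4.00

RR = 3.46; OR = 4.00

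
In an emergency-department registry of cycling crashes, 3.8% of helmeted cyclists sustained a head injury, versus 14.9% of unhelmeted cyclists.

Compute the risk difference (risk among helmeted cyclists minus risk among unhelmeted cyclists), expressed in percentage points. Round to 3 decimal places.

risk difference = 0.03800 − 0.14900 = -0.11100 → -11.100 percentage points

-11.100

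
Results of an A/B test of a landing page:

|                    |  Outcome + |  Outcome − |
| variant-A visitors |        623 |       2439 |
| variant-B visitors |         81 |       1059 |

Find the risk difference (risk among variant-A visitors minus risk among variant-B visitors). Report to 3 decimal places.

risk, variant-A visitors = 623/3062 = 0.2035
risk, variant-B visitors = 81/1140 = 0.0711
risk difference = 0.2035 − 0.0711 = 0.132

RD = 0.132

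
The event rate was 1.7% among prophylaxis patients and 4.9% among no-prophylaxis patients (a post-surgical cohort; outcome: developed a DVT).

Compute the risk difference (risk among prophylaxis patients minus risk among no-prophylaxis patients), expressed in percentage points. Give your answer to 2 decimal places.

RD = -3.20

risk difference = 0.01700 − 0.04900 = -0.03200 → -3.20 percentage points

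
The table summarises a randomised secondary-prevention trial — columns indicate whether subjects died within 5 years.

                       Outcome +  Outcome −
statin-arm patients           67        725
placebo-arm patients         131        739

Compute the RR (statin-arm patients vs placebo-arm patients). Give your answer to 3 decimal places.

risk, statin-arm patients = 67/792 = 0.0846
risk, placebo-arm patients = 131/870 = 0.1506
RR = 0.0846 / 0.1506 = 0.562

RR = 0.562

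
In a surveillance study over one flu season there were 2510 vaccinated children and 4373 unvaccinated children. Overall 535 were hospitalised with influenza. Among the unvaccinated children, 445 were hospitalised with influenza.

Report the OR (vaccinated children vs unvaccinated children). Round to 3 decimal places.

vaccinated children with the outcome: 535 − 445 = 90
vaccinated children without the outcome: 2510 − 90 = 2420
unvaccinated children without the outcome: 4373 − 445 = 3928
odds, vaccinated children = 90/2420 = 0.03719
odds, unvaccinated children = 445/3928 = 0.11329
OR = 0.03719 / 0.11329 = 0.328

0.328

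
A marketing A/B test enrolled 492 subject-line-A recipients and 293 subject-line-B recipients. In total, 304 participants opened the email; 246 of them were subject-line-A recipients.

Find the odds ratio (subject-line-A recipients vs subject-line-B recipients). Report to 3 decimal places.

subject-line-A recipients without the outcome: 492 − 246 = 246
subject-line-B recipients with the outcome: 304 − 246 = 58
subject-line-B recipients without the outcome: 293 − 58 = 235
odds, subject-line-A recipients = 246/246 = 1.0000
odds, subject-line-B recipients = 58/235 = 0.2468
OR = 1.0000 / 0.2468 = 4.052

OR = 4.052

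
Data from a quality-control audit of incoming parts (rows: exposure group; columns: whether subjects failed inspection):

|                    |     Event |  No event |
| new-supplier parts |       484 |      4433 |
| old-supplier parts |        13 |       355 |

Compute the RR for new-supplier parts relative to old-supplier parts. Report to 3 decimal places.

risk, new-supplier parts = 484/4917 = 0.09843
risk, old-supplier parts = 13/368 = 0.03533
RR = 0.09843 / 0.03533 = 2.786

2.786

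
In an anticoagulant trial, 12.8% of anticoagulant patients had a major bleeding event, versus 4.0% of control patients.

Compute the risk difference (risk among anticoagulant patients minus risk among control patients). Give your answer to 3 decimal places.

risk difference = 0.12800 − 0.04000 = 0.088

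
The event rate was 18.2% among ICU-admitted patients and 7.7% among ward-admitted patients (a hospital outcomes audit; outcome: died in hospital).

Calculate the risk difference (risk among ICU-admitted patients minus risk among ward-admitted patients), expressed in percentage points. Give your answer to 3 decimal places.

10.500

risk difference = 0.1820 − 0.0770 = 0.1050 → 10.500 percentage points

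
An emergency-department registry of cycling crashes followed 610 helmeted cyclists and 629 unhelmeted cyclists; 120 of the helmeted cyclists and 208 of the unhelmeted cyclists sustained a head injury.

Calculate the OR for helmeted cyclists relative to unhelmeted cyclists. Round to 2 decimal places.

OR: 0.50

odds, helmeted cyclists = 120/490 = 0.2449
odds, unhelmeted cyclists = 208/421 = 0.4941
OR = 0.2449 / 0.4941 = 0.50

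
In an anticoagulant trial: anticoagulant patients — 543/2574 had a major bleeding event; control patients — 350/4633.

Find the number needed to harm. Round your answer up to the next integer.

NNH = 8

risk, anticoagulant patients = 543/2574 = 0.210956
risk, control patients = 350/4633 = 0.075545
absolute risk difference = 0.135411
1 / 0.135411 = 7.385 → round up → 8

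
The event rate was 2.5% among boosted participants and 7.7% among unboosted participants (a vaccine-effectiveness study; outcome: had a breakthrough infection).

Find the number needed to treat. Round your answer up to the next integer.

NNT = 20

absolute risk difference = 0.052000
1 / 0.052000 = 19.231 → round up → 20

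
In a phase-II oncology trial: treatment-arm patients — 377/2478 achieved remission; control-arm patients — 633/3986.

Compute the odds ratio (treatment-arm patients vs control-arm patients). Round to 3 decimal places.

OR = (377 × 3353) / (2101 × 633) = 1264081/1329933 ≈ 0.950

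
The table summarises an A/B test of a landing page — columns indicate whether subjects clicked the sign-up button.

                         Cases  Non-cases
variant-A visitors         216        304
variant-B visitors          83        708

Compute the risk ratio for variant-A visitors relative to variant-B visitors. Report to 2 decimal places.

risk, variant-A visitors = 216/520 = 0.4154
risk, variant-B visitors = 83/791 = 0.1049
RR = 0.4154 / 0.1049 = 3.96

RR = 3.96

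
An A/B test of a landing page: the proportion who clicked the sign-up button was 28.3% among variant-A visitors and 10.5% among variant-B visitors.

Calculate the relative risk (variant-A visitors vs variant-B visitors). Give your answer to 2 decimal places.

RR = 0.2830 / 0.1050 = 2.70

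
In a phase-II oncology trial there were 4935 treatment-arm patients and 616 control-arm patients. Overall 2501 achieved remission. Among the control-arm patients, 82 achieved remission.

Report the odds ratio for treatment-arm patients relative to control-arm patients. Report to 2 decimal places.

treatment-arm patients with the outcome: 2501 − 82 = 2419
treatment-arm patients without the outcome: 4935 − 2419 = 2516
control-arm patients without the outcome: 616 − 82 = 534
odds, treatment-arm patients = 2419/2516 = 0.9614
odds, control-arm patients = 82/534 = 0.1536
OR = 0.9614 / 0.1536 = 6.26

6.26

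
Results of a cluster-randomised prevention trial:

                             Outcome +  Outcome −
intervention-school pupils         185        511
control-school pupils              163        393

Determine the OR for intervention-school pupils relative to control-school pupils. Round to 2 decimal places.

OR = (185 × 393) / (511 × 163) = 72705/83293 ≈ 0.87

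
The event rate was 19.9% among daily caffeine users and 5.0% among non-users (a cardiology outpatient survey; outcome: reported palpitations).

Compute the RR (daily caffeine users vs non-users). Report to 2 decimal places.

RR = 0.1990 / 0.0500 = 3.98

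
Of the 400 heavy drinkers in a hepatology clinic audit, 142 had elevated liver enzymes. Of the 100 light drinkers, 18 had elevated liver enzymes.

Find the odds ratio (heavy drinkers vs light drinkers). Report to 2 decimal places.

OR: 2.51

odds, heavy drinkers = 142/258 = 0.5504
odds, light drinkers = 18/82 = 0.2195
OR = 0.5504 / 0.2195 = 2.51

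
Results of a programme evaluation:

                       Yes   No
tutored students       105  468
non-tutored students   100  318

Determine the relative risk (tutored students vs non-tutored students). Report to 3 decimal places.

risk, tutored students = 105/573 = 0.1832
risk, non-tutored students = 100/418 = 0.2392
RR = 0.1832 / 0.2392 = 0.766

RR ≈ 0.766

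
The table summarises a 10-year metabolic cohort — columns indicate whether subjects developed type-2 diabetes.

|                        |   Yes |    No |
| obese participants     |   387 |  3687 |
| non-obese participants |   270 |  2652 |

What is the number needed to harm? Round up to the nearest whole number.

387

risk, obese participants = 387/4074 = 0.094993
risk, non-obese participants = 270/2922 = 0.092402
absolute risk difference = 0.002590
1 / 0.002590 = 386.100 → round up → 387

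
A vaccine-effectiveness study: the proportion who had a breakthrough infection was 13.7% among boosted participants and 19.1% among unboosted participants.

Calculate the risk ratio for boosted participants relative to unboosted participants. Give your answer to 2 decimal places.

RR = 0.1370 / 0.1910 = 0.72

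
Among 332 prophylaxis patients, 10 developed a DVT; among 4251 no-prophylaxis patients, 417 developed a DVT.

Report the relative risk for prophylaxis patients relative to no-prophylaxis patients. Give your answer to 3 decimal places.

0.307

risk, prophylaxis patients = 10/332 = 0.03012
risk, no-prophylaxis patients = 417/4251 = 0.09809
RR = 0.03012 / 0.09809 = 0.307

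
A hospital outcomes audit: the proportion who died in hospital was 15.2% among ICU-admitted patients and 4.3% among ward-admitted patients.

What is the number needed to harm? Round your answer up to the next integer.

NNH ≈ 10

absolute risk difference = 0.109000
1 / 0.109000 = 9.174 → round up → 10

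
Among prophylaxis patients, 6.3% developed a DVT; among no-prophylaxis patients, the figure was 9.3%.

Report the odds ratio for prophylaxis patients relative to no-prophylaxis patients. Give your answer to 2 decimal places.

odds, prophylaxis patients = 0.0630/0.9370 = 0.0672
odds, no-prophylaxis patients = 0.0930/0.9070 = 0.1025
OR = 0.0672 / 0.1025 = 0.66

OR = 0.66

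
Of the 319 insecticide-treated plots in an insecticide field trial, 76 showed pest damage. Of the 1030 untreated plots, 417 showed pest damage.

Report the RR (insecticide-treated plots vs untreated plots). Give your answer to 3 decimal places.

RR: 0.588

risk, insecticide-treated plots = 76/319 = 0.2382
risk, untreated plots = 417/1030 = 0.4049
RR = 0.2382 / 0.4049 = 0.588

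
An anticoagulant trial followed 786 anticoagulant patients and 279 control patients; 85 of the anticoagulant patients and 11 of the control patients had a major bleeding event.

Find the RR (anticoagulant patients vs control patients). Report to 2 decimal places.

RR ≈ 2.74

risk, anticoagulant patients = 85/786 = 0.10814
risk, control patients = 11/279 = 0.03943
RR = 0.10814 / 0.03943 = 2.74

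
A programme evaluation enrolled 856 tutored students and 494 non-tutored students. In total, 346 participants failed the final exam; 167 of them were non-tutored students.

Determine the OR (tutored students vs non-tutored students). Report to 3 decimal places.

tutored students with the outcome: 346 − 167 = 179
tutored students without the outcome: 856 − 179 = 677
non-tutored students without the outcome: 494 − 167 = 327
OR = (179 × 327) / (677 × 167) = 58533/113059 ≈ 0.518

OR: 0.518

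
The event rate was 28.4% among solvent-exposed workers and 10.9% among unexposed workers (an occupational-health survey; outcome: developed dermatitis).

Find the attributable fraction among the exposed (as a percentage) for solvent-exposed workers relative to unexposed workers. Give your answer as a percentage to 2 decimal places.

AR% = (0.2840 − 0.1090) / 0.2840 = 0.6162 → 61.62%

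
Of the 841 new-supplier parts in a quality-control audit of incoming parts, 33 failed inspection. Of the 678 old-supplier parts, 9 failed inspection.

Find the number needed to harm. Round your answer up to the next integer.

39

risk, new-supplier parts = 33/841 = 0.039239
risk, old-supplier parts = 9/678 = 0.013274
absolute risk difference = 0.025965
1 / 0.025965 = 38.513 → round up → 39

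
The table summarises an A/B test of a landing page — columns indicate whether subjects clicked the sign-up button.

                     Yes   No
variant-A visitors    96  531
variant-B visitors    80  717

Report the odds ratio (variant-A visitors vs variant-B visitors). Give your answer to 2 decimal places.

OR = (96 × 717) / (531 × 80) = 68832/42480 ≈ 1.62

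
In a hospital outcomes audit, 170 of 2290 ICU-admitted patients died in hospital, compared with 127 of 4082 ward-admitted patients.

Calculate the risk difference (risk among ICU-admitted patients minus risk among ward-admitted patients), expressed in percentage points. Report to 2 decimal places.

4.31

risk, ICU-admitted patients = 170/2290 = 0.07424
risk, ward-admitted patients = 127/4082 = 0.03111
risk difference = 0.07424 − 0.03111 = 0.04312 → 4.31 percentage points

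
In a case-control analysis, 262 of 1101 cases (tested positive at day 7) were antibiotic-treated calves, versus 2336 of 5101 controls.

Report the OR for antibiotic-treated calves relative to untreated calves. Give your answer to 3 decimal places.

odds, antibiotic-treated calves = 262/2336 = 0.1122
odds, untreated calves = 839/2765 = 0.3034
OR = 0.1122 / 0.3034 = 0.370

0.370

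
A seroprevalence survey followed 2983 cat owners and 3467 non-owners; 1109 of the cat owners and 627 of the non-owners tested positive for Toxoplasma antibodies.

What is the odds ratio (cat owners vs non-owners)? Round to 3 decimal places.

OR ≈ 2.680

odds, cat owners = 1109/1874 = 0.5918
odds, non-owners = 627/2840 = 0.2208
OR = 0.5918 / 0.2208 = 2.680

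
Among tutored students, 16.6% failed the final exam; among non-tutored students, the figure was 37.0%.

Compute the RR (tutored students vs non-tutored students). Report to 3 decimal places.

RR = 0.1660 / 0.3700 = 0.449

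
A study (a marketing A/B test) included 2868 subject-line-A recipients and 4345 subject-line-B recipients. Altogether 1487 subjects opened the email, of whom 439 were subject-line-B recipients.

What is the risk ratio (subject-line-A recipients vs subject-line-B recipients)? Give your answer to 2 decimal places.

3.62

subject-line-A recipients with the outcome: 1487 − 439 = 1048
subject-line-A recipients without the outcome: 2868 − 1048 = 1820
subject-line-B recipients without the outcome: 4345 − 439 = 3906
risk, subject-line-A recipients = 1048/2868 = 0.3654
risk, subject-line-B recipients = 439/4345 = 0.1010
RR = 0.3654 / 0.1010 = 3.62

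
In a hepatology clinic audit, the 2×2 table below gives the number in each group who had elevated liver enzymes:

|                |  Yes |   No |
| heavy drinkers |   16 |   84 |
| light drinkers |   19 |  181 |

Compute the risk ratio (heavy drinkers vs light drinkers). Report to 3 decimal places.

1.684

risk, heavy drinkers = 16/100 = 0.1600
risk, light drinkers = 19/200 = 0.0950
RR = 0.1600 / 0.0950 = 1.684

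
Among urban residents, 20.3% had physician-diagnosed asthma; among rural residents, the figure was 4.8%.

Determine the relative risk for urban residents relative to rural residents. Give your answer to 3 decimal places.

RR = 0.20300 / 0.04800 = 4.229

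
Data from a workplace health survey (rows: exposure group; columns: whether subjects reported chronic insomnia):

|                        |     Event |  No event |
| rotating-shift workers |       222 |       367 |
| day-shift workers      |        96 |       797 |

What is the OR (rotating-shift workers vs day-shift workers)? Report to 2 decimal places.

5.02

odds, rotating-shift workers = 222/367 = 0.6049
odds, day-shift workers = 96/797 = 0.1205
OR = 0.6049 / 0.1205 = 5.02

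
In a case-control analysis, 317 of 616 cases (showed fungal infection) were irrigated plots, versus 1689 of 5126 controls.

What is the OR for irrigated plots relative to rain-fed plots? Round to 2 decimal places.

OR = (317 × 3437) / (1689 × 299) = 1089529/505011 ≈ 2.16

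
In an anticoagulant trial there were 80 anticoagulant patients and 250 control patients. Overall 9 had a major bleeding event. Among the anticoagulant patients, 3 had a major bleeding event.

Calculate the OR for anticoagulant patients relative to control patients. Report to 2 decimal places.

anticoagulant patients without the outcome: 80 − 3 = 77
control patients with the outcome: 9 − 3 = 6
control patients without the outcome: 250 − 6 = 244
OR = (3 × 244) / (77 × 6) = 732/462 ≈ 1.58

OR = 1.58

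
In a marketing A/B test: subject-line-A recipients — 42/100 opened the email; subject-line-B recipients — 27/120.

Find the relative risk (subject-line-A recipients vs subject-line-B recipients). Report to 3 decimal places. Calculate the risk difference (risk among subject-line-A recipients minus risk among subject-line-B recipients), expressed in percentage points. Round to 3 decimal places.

RR = 1.867; RD = 19.500

risk, subject-line-A recipients = 42/100 = 0.4200
risk, subject-line-B recipients = 27/120 = 0.2250
RR = 0.4200 / 0.2250 = 1.867
risk difference = 0.4200 − 0.2250 = 0.1950 → 19.500 percentage points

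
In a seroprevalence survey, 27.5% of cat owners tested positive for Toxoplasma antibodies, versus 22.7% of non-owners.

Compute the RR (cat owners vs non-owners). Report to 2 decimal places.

RR = 0.2750 / 0.2270 = 1.21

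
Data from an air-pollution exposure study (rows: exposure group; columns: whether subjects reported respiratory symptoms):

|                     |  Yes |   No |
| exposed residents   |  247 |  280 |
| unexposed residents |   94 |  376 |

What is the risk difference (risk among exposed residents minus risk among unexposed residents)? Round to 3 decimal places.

risk, exposed residents = 247/527 = 0.4687
risk, unexposed residents = 94/470 = 0.2000
risk difference = 0.4687 − 0.2000 = 0.269

0.269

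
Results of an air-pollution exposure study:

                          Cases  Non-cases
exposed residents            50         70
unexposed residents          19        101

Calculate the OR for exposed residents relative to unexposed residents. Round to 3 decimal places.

odds, exposed residents = 50/70 = 0.7143
odds, unexposed residents = 19/101 = 0.1881
OR = 0.7143 / 0.1881 = 3.797

3.797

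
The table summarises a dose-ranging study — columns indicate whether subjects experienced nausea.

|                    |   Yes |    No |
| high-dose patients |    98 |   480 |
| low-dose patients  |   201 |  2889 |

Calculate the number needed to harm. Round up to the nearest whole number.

NNH ≈ 10

risk, high-dose patients = 98/578 = 0.169550
risk, low-dose patients = 201/3090 = 0.065049
absolute risk difference = 0.104502
1 / 0.104502 = 9.569 → round up → 10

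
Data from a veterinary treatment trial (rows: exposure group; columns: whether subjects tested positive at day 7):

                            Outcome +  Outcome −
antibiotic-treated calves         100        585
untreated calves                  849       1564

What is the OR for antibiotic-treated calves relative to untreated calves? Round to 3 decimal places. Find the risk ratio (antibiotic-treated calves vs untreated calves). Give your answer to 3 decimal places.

OR = 0.315; RR = 0.415

OR = (100 × 1564) / (585 × 849) = 156400/496665 ≈ 0.315
risk, antibiotic-treated calves = 100/685 = 0.1460
risk, untreated calves = 849/2413 = 0.3518
RR = 0.1460 / 0.3518 = 0.415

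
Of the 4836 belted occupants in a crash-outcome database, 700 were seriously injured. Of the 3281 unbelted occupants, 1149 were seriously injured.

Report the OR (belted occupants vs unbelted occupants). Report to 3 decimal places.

0.314

odds, belted occupants = 700/4136 = 0.1692
odds, unbelted occupants = 1149/2132 = 0.5389
OR = 0.1692 / 0.5389 = 0.314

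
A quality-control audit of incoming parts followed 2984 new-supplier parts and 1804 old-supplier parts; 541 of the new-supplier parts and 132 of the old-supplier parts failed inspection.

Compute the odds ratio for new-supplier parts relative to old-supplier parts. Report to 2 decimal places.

odds, new-supplier parts = 541/2443 = 0.2214
odds, old-supplier parts = 132/1672 = 0.0789
OR = 0.2214 / 0.0789 = 2.81

OR: 2.81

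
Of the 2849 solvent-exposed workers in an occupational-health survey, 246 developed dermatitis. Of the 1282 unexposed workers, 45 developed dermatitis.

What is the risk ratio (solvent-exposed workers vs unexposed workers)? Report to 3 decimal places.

RR ≈ 2.460

risk, solvent-exposed workers = 246/2849 = 0.08635
risk, unexposed workers = 45/1282 = 0.03510
RR = 0.08635 / 0.03510 = 2.460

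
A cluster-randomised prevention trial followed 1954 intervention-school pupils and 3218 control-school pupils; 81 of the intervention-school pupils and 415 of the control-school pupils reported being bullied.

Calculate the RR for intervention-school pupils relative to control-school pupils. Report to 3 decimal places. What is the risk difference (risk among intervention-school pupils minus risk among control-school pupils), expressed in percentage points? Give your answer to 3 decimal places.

risk, intervention-school pupils = 81/1954 = 0.04145
risk, control-school pupils = 415/3218 = 0.12896
RR = 0.04145 / 0.12896 = 0.321
risk difference = 0.04145 − 0.12896 = -0.08751 → -8.751 percentage points

RR = 0.321; RD = -8.751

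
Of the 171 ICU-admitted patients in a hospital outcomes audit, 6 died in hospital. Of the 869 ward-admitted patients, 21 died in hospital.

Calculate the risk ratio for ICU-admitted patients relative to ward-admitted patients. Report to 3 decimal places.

risk, ICU-admitted patients = 6/171 = 0.03509
risk, ward-admitted patients = 21/869 = 0.02417
RR = 0.03509 / 0.02417 = 1.452

RR: 1.452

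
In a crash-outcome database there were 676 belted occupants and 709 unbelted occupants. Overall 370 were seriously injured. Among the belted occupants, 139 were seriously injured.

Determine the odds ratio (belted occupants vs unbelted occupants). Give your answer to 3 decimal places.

0.536

belted occupants without the outcome: 676 − 139 = 537
unbelted occupants with the outcome: 370 − 139 = 231
unbelted occupants without the outcome: 709 − 231 = 478
OR = (139 × 478) / (537 × 231) = 66442/124047 ≈ 0.536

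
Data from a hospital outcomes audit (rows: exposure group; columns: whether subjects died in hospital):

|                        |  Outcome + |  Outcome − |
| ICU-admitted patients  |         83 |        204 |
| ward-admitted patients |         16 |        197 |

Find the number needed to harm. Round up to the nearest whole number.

risk, ICU-admitted patients = 83/287 = 0.289199
risk, ward-admitted patients = 16/213 = 0.075117
absolute risk difference = 0.214081
1 / 0.214081 = 4.671 → round up → 5

NNH = 5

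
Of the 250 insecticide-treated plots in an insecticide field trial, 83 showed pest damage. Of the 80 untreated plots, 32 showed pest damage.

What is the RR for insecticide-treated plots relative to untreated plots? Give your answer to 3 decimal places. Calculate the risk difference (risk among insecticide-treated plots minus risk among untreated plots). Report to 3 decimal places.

risk, insecticide-treated plots = 83/250 = 0.3320
risk, untreated plots = 32/80 = 0.4000
RR = 0.3320 / 0.4000 = 0.830
risk difference = 0.3320 − 0.4000 = -0.068

RR = 0.830; RD = -0.068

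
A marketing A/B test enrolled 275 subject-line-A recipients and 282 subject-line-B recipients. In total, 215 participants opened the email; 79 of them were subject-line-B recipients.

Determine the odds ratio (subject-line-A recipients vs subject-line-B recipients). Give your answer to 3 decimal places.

OR ≈ 2.514

subject-line-A recipients with the outcome: 215 − 79 = 136
subject-line-A recipients without the outcome: 275 − 136 = 139
subject-line-B recipients without the outcome: 282 − 79 = 203
odds, subject-line-A recipients = 136/139 = 0.9784
odds, subject-line-B recipients = 79/203 = 0.3892
OR = 0.9784 / 0.3892 = 2.514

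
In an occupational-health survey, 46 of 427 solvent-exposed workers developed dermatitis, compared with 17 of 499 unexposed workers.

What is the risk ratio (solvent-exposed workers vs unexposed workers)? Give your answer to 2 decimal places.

RR = 3.16

risk, solvent-exposed workers = 46/427 = 0.10773
risk, unexposed workers = 17/499 = 0.03407
RR = 0.10773 / 0.03407 = 3.16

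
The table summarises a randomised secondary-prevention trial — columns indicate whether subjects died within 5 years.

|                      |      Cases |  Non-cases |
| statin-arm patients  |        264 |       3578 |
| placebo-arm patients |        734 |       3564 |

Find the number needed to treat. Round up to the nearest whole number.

10

risk, statin-arm patients = 264/3842 = 0.068714
risk, placebo-arm patients = 734/4298 = 0.170777
absolute risk difference = 0.102063
1 / 0.102063 = 9.798 → round up → 10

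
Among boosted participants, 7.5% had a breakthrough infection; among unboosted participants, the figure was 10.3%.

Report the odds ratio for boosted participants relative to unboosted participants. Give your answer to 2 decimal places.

odds, boosted participants = 0.0750/0.9250 = 0.0811
odds, unboosted participants = 0.1030/0.8970 = 0.1148
OR = 0.0811 / 0.1148 = 0.71

0.71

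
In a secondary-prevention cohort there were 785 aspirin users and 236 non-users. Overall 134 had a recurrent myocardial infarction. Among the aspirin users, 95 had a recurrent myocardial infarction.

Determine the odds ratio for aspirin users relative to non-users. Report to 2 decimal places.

aspirin users without the outcome: 785 − 95 = 690
non-users with the outcome: 134 − 95 = 39
non-users without the outcome: 236 − 39 = 197
odds, aspirin users = 95/690 = 0.1377
odds, non-users = 39/197 = 0.1980
OR = 0.1377 / 0.1980 = 0.70

0.70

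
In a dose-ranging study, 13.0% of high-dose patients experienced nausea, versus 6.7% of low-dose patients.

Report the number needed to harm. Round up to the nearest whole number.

absolute risk difference = 0.063000
1 / 0.063000 = 15.873 → round up → 16

NNH = 16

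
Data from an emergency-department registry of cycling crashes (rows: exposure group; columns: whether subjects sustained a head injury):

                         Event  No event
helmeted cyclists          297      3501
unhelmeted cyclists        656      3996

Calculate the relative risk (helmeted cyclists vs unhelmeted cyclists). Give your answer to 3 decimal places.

risk, helmeted cyclists = 297/3798 = 0.0782
risk, unhelmeted cyclists = 656/4652 = 0.1410
RR = 0.0782 / 0.1410 = 0.555

0.555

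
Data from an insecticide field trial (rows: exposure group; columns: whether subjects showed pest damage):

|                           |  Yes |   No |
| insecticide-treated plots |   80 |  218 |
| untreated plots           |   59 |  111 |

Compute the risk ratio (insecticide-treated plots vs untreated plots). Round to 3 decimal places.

RR: 0.774

risk, insecticide-treated plots = 80/298 = 0.2685
risk, untreated plots = 59/170 = 0.3471
RR = 0.2685 / 0.3471 = 0.774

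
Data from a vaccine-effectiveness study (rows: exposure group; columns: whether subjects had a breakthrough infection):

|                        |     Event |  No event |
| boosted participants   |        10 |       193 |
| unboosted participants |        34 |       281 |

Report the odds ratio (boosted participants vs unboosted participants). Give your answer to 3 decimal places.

odds, boosted participants = 10/193 = 0.05181
odds, unboosted participants = 34/281 = 0.12100
OR = 0.05181 / 0.12100 = 0.428

OR ≈ 0.428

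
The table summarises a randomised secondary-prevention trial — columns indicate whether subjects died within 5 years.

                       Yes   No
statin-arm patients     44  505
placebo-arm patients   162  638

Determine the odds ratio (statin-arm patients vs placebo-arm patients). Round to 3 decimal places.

OR = (44 × 638) / (505 × 162) = 28072/81810 ≈ 0.343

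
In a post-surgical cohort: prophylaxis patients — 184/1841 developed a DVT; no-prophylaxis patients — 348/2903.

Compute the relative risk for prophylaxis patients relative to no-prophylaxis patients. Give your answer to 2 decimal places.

risk, prophylaxis patients = 184/1841 = 0.0999
risk, no-prophylaxis patients = 348/2903 = 0.1199
RR = 0.0999 / 0.1199 = 0.83

RR = 0.83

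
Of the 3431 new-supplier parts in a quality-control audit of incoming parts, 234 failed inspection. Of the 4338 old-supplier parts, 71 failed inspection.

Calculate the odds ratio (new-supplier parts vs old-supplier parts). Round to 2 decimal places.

OR = (234 × 4267) / (3197 × 71) = 998478/226987 ≈ 4.40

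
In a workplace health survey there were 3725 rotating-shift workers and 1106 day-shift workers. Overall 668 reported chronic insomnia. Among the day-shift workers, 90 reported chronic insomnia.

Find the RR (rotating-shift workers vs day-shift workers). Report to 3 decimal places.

rotating-shift workers with the outcome: 668 − 90 = 578
rotating-shift workers without the outcome: 3725 − 578 = 3147
day-shift workers without the outcome: 1106 − 90 = 1016
risk, rotating-shift workers = 578/3725 = 0.1552
risk, day-shift workers = 90/1106 = 0.0814
RR = 0.1552 / 0.0814 = 1.907

RR: 1.907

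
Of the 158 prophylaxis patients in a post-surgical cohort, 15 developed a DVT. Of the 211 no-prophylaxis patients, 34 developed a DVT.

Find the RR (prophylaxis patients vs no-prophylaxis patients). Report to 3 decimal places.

risk, prophylaxis patients = 15/158 = 0.0949
risk, no-prophylaxis patients = 34/211 = 0.1611
RR = 0.0949 / 0.1611 = 0.589

0.589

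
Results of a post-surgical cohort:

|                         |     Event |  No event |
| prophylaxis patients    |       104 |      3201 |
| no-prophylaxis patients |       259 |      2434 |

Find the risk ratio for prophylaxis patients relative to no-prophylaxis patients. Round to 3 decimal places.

0.327

risk, prophylaxis patients = 104/3305 = 0.03147
risk, no-prophylaxis patients = 259/2693 = 0.09618
RR = 0.03147 / 0.09618 = 0.327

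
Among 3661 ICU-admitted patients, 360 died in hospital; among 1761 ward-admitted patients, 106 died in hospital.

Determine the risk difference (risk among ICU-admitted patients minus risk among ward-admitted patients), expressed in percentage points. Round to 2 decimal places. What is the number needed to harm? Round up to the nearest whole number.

risk, ICU-admitted patients = 360/3661 = 0.0983
risk, ward-admitted patients = 106/1761 = 0.0602
risk difference = 0.0983 − 0.0602 = 0.0381 → 3.81 percentage points
absolute risk difference = 0.038141
1 / 0.038141 = 26.219 → round up → 27

RD = 3.81; NNH = 27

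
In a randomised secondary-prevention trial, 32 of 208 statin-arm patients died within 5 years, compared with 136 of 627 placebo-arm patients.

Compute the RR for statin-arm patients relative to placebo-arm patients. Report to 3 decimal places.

0.709

risk, statin-arm patients = 32/208 = 0.1538
risk, placebo-arm patients = 136/627 = 0.2169
RR = 0.1538 / 0.2169 = 0.709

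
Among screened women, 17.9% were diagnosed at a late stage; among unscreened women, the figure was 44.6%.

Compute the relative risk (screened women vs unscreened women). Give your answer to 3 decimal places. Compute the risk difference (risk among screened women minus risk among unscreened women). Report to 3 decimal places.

RR = 0.401; RD = -0.267

RR = 0.1790 / 0.4460 = 0.401
risk difference = 0.1790 − 0.4460 = -0.267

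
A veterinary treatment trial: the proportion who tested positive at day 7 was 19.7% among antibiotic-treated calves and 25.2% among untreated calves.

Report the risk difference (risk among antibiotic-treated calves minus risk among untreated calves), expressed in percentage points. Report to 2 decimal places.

RD = -5.50

risk difference = 0.1970 − 0.2520 = -0.0550 → -5.50 percentage points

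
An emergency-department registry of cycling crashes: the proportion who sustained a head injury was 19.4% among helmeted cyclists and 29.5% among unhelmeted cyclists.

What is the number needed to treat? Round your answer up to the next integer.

NNT: 10

absolute risk difference = 0.101000
1 / 0.101000 = 9.901 → round up → 10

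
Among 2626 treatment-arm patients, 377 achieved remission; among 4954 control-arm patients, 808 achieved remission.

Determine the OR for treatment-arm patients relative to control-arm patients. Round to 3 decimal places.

OR = (377 × 4146) / (2249 × 808) = 1563042/1817192 ≈ 0.860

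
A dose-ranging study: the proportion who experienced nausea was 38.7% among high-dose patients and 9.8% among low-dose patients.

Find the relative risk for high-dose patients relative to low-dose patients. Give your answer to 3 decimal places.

RR = 0.3870 / 0.0980 = 3.949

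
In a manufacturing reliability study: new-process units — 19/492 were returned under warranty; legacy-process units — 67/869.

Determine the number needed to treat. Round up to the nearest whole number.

risk, new-process units = 19/492 = 0.038618
risk, legacy-process units = 67/869 = 0.077100
absolute risk difference = 0.038482
1 / 0.038482 = 25.986 → round up → 26

NNT ≈ 26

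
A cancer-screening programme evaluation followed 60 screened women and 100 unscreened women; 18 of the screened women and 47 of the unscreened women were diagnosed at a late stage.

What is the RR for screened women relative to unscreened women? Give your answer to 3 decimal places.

RR = 0.638

risk, screened women = 18/60 = 0.3000
risk, unscreened women = 47/100 = 0.4700
RR = 0.3000 / 0.4700 = 0.638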